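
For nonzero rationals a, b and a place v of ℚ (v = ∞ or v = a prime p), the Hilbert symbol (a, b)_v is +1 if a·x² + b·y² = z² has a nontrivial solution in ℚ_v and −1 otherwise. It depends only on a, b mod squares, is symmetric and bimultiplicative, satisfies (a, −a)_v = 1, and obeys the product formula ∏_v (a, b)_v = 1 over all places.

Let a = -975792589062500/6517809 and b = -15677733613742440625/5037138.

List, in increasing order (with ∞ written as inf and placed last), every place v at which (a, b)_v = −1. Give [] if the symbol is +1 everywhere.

Mod squares: a ≡ -17, b ≡ -13090. Check v ∈ {∞, 2, 3, 5, 7, 11, 17, 19, 23, 29, 37}.
v=∞: -17 < 0 and -13090 < 0  ⇒  (a,b)_∞ = -1.
v=7: a=7^0·(≡2), b=7^1·(≡6) mod 7; (2|7)=+1, (6|7)=-1; (−1)^{0·1·3}·(+1)^1·(-1)^0 = +1.
v=17: a=17^1·(≡2), b=17^3·(≡11) mod 17; (2|17)=+1, (11|17)=-1; (−1)^{1·3·8}·(+1)^3·(-1)^1 = -1.
v=19: a=19^2·(≡12), b=19^4·(≡5) mod 19; (12|19)=-1, (5|19)=+1; (−1)^{2·4·9}·(-1)^4·(+1)^2 = +1.
v=37: a=37^-2·(≡15), b=37^0·(≡29) mod 37; (15|37)=-1, (29|37)=-1; (−1)^{-2·0·18}·(-1)^0·(-1)^-2 = +1.
v=11: a=11^2·(≡3), b=11^3·(≡3) mod 11; (3|11)=+1, (3|11)=+1; (−1)^{2·3·5}·(+1)^3·(+1)^2 = +1.
v=29: a=29^2·(≡2), b=29^2·(≡10) mod 29; (2|29)=-1, (10|29)=-1; (−1)^{2·2·14}·(-1)^2·(-1)^2 = +1.
v=2: v_2(a)=2, v_2(b)=-1; units ≡ 7, 7 (mod 8); ε·ε+αω+βω = 1·1+2·0+-1·0 ≡ 1  ⇒  (a,b)_2 = -1.
v=23: a=23^-2·(≡6), b=23^-4·(≡21) mod 23; (6|23)=+1, (21|23)=-1; (−1)^{-2·-4·11}·(+1)^-4·(-1)^-2 = +1.
v=3: a=3^-2·(≡1), b=3^-2·(≡2) mod 3; (1|3)=+1, (2|3)=-1; (−1)^{-2·-2·1}·(+1)^-2·(-1)^-2 = +1.
v=5: a=5^8·(≡3), b=5^5·(≡3) mod 5; (3|5)=-1, (3|5)=-1; (−1)^{8·5·2}·(-1)^5·(-1)^8 = -1.
|Ram(-17, -13090)| = 4, even; anisotropic at {2, 5, 17, ∞}.

[2, 5, 17, inf]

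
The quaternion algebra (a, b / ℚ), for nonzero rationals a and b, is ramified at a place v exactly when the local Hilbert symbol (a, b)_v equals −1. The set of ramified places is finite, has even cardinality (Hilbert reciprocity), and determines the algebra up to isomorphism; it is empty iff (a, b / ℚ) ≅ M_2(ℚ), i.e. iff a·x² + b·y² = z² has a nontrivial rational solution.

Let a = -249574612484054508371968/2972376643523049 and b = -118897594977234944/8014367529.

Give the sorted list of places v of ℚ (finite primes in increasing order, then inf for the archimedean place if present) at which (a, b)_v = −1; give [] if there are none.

(a, b) ≡ (-18538, -299) mod (ℚ^×)²; places V = {2, 3, 7, 13, 19, 23, 29, 31, ∞}.
(a,b)_3: α=-6, u≡2; β=-4, v≡1 (mod 3); (2|3)=-1, (1|3)=+1; sign (−1)^0·-1^-4·+1^-6 = +1.
(a,b)_29: α=-4, u≡4; β=-2, v≡25 (mod 29); (4|29)=+1, (25|29)=+1; sign (−1)^0·+1^-2·+1^-4 = +1.
(a,b)_13: α=1, u≡3; β=1, v≡12 (mod 13); (3|13)=+1, (12|13)=+1; sign (−1)^0·+1^1·+1^1 = +1.
(a,b)_31: α=3, u≡11; β=2, v≡23 (mod 31); (11|31)=-1, (23|31)=-1; sign (−1)^0·-1^2·-1^3 = -1.
(a,b)_19: α=2, u≡7; β=2, v≡5 (mod 19); (7|19)=+1, (5|19)=+1; sign (−1)^0·+1^2·+1^2 = +1.
(a,b)_2: α=19, β=12; u≡3, v≡5 (mod 8); ε(u)ε(v)=1·0, αω(v)=19·1, βω(u)=12·1; sum ≡ 1  ⇒  -1.
(a,b)_7: α=-8, u≡5; β=-6, v≡1 (mod 7); (5|7)=-1, (1|7)=+1; sign (−1)^0·-1^-6·+1^-8 = +1.
(a,b)_23: α=7, u≡22; β=5, v≡11 (mod 23); (22|23)=-1, (11|23)=-1; sign (−1)^1·-1^5·-1^7 = -1.
(a,b)_∞: sgn(-18538)=−, sgn(-299)=−, so -1.
|Ram(-18538, -299)| = 4, even; anisotropic at {2, 23, 31, ∞}.

[2, 23, 31, inf]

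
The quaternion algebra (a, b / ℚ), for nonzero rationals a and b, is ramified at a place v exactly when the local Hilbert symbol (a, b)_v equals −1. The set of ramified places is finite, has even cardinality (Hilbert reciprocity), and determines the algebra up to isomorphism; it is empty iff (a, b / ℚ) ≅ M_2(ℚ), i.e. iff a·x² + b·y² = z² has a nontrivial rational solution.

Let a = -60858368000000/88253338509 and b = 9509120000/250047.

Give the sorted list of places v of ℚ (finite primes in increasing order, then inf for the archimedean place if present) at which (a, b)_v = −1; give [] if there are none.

Mod squares: a ≡ -312018, b ≡ 104006. Check v ∈ {∞, 2, 3, 5, 7, 17, 19, 23}.
v=∞: -312018 < 0 and 104006 > 0  ⇒  (a,b)_∞ = +1.
v=7: a=7^-9·(≡1), b=7^-3·(≡2) mod 7; (1|7)=+1, (2|7)=+1; (−1)^{-9·-3·3}·(+1)^-3·(+1)^-9 = -1.
v=2: v_2(a)=19, v_2(b)=11; units ≡ 7, 3 (mod 8); ε·ε+αω+βω = 1·1+19·1+11·0 ≡ 0  ⇒  (a,b)_2 = +1.
v=3: a=3^-7·(≡1), b=3^-6·(≡2) mod 3; (1|3)=+1, (2|3)=-1; (−1)^{-7·-6·1}·(+1)^-6·(-1)^-7 = -1.
v=17: a=17^1·(≡10), b=17^1·(≡13) mod 17; (10|17)=-1, (13|17)=+1; (−1)^{1·1·8}·(-1)^1·(+1)^1 = -1.
v=19: a=19^1·(≡18), b=19^1·(≡18) mod 19; (18|19)=-1, (18|19)=-1; (−1)^{1·1·9}·(-1)^1·(-1)^1 = -1.
v=23: a=23^1·(≡13), b=23^1·(≡20) mod 23; (13|23)=+1, (20|23)=-1; (−1)^{1·1·11}·(+1)^1·(-1)^1 = +1.
v=5: a=5^6·(≡2), b=5^4·(≡1) mod 5; (2|5)=-1, (1|5)=+1; (−1)^{6·4·2}·(-1)^4·(+1)^6 = +1.
|Ram(-312018, 104006)| = 4, even; anisotropic at {3, 7, 17, 19}.

[3, 7, 17, 19]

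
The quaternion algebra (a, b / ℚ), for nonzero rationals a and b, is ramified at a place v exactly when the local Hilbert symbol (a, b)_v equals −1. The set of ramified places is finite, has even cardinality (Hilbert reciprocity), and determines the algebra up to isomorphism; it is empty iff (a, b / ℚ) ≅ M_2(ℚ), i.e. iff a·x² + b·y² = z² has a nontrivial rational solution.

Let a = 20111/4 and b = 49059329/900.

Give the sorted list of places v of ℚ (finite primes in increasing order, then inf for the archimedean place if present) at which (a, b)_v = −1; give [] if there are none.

[29, 31]

Mod squares: a ≡ 119, b ≡ 405449. Check v ∈ {∞, 2, 3, 5, 7, 11, 13, 17, 29, 31, 41}.
v=17: a=17^1·(≡11), b=17^0·(≡2) mod 17; (11|17)=-1, (2|17)=+1; (−1)^{1·0·8}·(-1)^0·(+1)^1 = +1.
v=31: a=31^0·(≡29), b=31^1·(≡9) mod 31; (29|31)=-1, (9|31)=+1; (−1)^{0·1·15}·(-1)^1·(+1)^0 = -1.
v=3: a=3^0·(≡2), b=3^-2·(≡2) mod 3; (2|3)=-1, (2|3)=-1; (−1)^{0·-2·1}·(-1)^-2·(-1)^0 = +1.
v=5: a=5^0·(≡4), b=5^-2·(≡4) mod 5; (4|5)=+1, (4|5)=+1; (−1)^{0·-2·2}·(+1)^-2·(+1)^0 = +1.
v=41: a=41^0·(≡36), b=41^1·(≡8) mod 41; (36|41)=+1, (8|41)=+1; (−1)^{0·1·20}·(+1)^1·(+1)^0 = +1.
v=∞: 119 > 0 and 405449 > 0  ⇒  (a,b)_∞ = +1.
v=13: a=13^2·(≡7), b=13^0·(≡11) mod 13; (7|13)=-1, (11|13)=-1; (−1)^{2·0·6}·(-1)^0·(-1)^2 = +1.
v=7: a=7^1·(≡6), b=7^0·(≡1) mod 7; (6|7)=-1, (1|7)=+1; (−1)^{1·0·3}·(-1)^0·(+1)^1 = +1.
v=2: v_2(a)=-2, v_2(b)=-2; units ≡ 7, 1 (mod 8); ε·ε+αω+βω = 1·0+-2·0+-2·0 ≡ 0  ⇒  (a,b)_2 = +1.
v=11: a=11^0·(≡9), b=11^3·(≡1) mod 11; (9|11)=+1, (1|11)=+1; (−1)^{0·3·5}·(+1)^3·(+1)^0 = +1.
v=29: a=29^0·(≡18), b=29^1·(≡15) mod 29; (18|29)=-1, (15|29)=-1; (−1)^{0·1·14}·(-1)^1·(-1)^0 = -1.
|Ram(119, 405449)| = 2, even; anisotropic at {29, 31}.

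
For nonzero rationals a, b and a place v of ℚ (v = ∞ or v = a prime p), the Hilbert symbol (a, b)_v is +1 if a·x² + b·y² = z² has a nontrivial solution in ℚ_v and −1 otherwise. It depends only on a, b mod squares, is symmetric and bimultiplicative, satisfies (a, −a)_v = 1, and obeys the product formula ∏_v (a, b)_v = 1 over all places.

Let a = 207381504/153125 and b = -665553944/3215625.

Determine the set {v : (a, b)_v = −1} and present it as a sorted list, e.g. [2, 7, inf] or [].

(a, b) ≡ (2805, -39270) mod (ℚ^×)²; places V = {2, 3, 5, 7, 11, 17, 19, 23, 29, ∞}.
(a,b)_3: α=1, u≡2; β=-1, v≡2 (mod 3); (2|3)=-1, (2|3)=-1; sign (−1)^1·-1^-1·-1^1 = -1.
(a,b)_∞: sgn(2805)=+, sgn(-39270)=−, so +1.
(a,b)_2: α=10, β=3; u≡5, v≡5 (mod 8); ε(u)ε(v)=0·0, αω(v)=10·1, βω(u)=3·1; sum ≡ 1  ⇒  -1.
(a,b)_17: α=1, u≡3; β=1, v≡15 (mod 17); (3|17)=-1, (15|17)=+1; sign (−1)^0·-1^1·+1^1 = -1.
(a,b)_5: α=-5, u≡1; β=-5, v≡4 (mod 5); (1|5)=+1, (4|5)=+1; sign (−1)^0·+1^-5·+1^-5 = +1.
(a,b)_7: α=-2, u≡5; β=-3, v≡4 (mod 7); (5|7)=-1, (4|7)=+1; sign (−1)^0·-1^-3·+1^-2 = -1.
(a,b)_29: α=0, u≡2; β=2, v≡24 (mod 29); (2|29)=-1, (24|29)=+1; sign (−1)^0·-1^2·+1^0 = +1.
(a,b)_23: α=0, u≡15; β=2, v≡21 (mod 23); (15|23)=-1, (21|23)=-1; sign (−1)^0·-1^2·-1^0 = +1.
(a,b)_19: α=2, u≡14; β=0, v≡12 (mod 19); (14|19)=-1, (12|19)=-1; sign (−1)^0·-1^0·-1^2 = +1.
(a,b)_11: α=1, u≡6; β=1, v≡4 (mod 11); (6|11)=-1, (4|11)=+1; sign (−1)^1·-1^1·+1^1 = +1.
|Ram(2805, -39270)| = 4, even; anisotropic at {2, 3, 7, 17}.

[2, 3, 7, 17]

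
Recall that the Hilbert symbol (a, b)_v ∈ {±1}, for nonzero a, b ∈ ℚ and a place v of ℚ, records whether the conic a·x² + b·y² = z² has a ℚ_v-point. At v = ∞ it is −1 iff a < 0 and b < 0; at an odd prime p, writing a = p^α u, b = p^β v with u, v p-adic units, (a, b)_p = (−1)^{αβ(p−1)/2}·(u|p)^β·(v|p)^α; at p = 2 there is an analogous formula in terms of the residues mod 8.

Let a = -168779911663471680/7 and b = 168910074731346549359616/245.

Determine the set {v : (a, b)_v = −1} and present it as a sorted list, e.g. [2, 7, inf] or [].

(a, b) ≡ (-15015, 5) mod (ℚ^×)²; places V = {2, 3, 5, 7, 11, 13, ∞}.
(a,b)_∞: sgn(-15015)=−, sgn(5)=+, so +1.
(a,b)_3: α=17, u≡2; β=24, v≡2 (mod 3); (2|3)=-1, (2|3)=-1; sign (−1)^0·-1^24·-1^17 = -1.
(a,b)_2: α=6, β=10; u≡1, v≡5 (mod 8); ε(u)ε(v)=0·0, αω(v)=6·1, βω(u)=10·0; sum ≡ 0  ⇒  +1.
(a,b)_11: α=1, u≡6; β=2, v≡1 (mod 11); (6|11)=-1, (1|11)=+1; sign (−1)^0·-1^2·+1^1 = +1.
(a,b)_5: α=1, u≡2; β=-1, v≡4 (mod 5); (2|5)=-1, (4|5)=+1; sign (−1)^0·-1^-1·+1^1 = -1.
(a,b)_7: α=-1, u≡2; β=-2, v≡5 (mod 7); (2|7)=+1, (5|7)=-1; sign (−1)^0·+1^-2·-1^-1 = -1.
(a,b)_13: α=5, u≡2; β=6, v≡6 (mod 13); (2|13)=-1, (6|13)=-1; sign (−1)^0·-1^6·-1^5 = -1.
Ram(-15015, 5) = {3, 5, 7, 13}; no ℚ_3-point on the conic.

[3, 5, 7, 13]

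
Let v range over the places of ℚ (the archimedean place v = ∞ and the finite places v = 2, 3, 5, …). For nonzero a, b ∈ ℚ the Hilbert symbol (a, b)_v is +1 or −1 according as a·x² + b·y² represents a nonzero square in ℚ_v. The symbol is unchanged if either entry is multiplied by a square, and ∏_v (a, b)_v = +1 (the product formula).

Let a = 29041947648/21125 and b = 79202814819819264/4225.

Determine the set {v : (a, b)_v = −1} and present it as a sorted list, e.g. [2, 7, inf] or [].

(a, b) ≡ (29785, 5274199) mod (ℚ^×)²; places V = {2, 3, 5, 7, 13, 17, 23, 37, 41, 47, ∞}.
(a,b)_∞: sgn(29785)=+, sgn(5274199)=+, so +1.
(a,b)_7: α=1, u≡6; β=1, v≡5 (mod 7); (6|7)=-1, (5|7)=-1; sign (−1)^1·-1^1·-1^1 = -1.
(a,b)_17: α=0, u≡1; β=1, v≡7 (mod 17); (1|17)=+1, (7|17)=-1; sign (−1)^0·+1^1·-1^0 = +1.
(a,b)_5: α=-3, u≡2; β=-2, v≡1 (mod 5); (2|5)=-1, (1|5)=+1; sign (−1)^0·-1^-2·+1^-3 = +1.
(a,b)_2: α=10, β=8; u≡1, v≡7 (mod 8); ε(u)ε(v)=0·1, αω(v)=10·0, βω(u)=8·0; sum ≡ 0  ⇒  +1.
(a,b)_41: α=0, u≡35; β=1, v≡29 (mod 41); (35|41)=-1, (29|41)=-1; sign (−1)^0·-1^1·-1^0 = -1.
(a,b)_23: α=3, u≡15; β=3, v≡12 (mod 23); (15|23)=-1, (12|23)=+1; sign (−1)^1·-1^3·+1^3 = +1.
(a,b)_37: α=1, u≡26; β=2, v≡25 (mod 37); (26|37)=+1, (25|37)=+1; sign (−1)^0·+1^2·+1^1 = +1.
(a,b)_3: α=2, u≡1; β=4, v≡1 (mod 3); (1|3)=+1, (1|3)=+1; sign (−1)^0·+1^4·+1^2 = +1.
(a,b)_13: α=-2, u≡8; β=-2, v≡11 (mod 13); (8|13)=-1, (11|13)=-1; sign (−1)^0·-1^-2·-1^-2 = +1.
(a,b)_47: α=0, u≡8; β=1, v≡9 (mod 47); (8|47)=+1, (9|47)=+1; sign (−1)^0·+1^1·+1^0 = +1.
|Ram(29785, 5274199)| = 2, even; anisotropic at {7, 41}.

[7, 41]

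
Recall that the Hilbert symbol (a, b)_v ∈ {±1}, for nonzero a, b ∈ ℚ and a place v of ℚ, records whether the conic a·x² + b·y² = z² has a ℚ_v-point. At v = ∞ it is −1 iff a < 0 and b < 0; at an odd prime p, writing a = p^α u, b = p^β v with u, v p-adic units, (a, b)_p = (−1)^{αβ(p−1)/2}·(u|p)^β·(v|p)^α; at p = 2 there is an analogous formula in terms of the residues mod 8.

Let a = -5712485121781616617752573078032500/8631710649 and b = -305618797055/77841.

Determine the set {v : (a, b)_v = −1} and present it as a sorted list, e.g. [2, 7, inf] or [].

(a, b) ≡ (-13, -312455) mod (ℚ^×)²; places V = {2, 3, 5, 11, 13, 19, 23, 31, 37, 43, ∞}.
(a,b)_37: α=-2, u≡20; β=0, v≡21 (mod 37); (20|37)=-1, (21|37)=+1; sign (−1)^0·-1^0·+1^-2 = +1.
(a,b)_13: α=3, u≡12; β=1, v≡8 (mod 13); (12|13)=+1, (8|13)=-1; sign (−1)^0·+1^1·-1^3 = -1.
(a,b)_∞: sgn(-13)=−, sgn(-312455)=−, so -1.
(a,b)_2: α=2, β=0; u≡3, v≡1 (mod 8); ε(u)ε(v)=1·0, αω(v)=2·0, βω(u)=0·1; sum ≡ 0  ⇒  +1.
(a,b)_11: α=2, u≡1; β=1, v≡6 (mod 11); (1|11)=+1, (6|11)=-1; sign (−1)^0·+1^1·-1^2 = +1.
(a,b)_43: α=4, u≡2; β=2, v≡19 (mod 43); (2|43)=-1, (19|43)=-1; sign (−1)^0·-1^2·-1^4 = +1.
(a,b)_31: α=-2, u≡10; β=-2, v≡20 (mod 31); (10|31)=+1, (20|31)=+1; sign (−1)^0·+1^-2·+1^-2 = +1.
(a,b)_5: α=4, u≡2; β=1, v≡4 (mod 5); (2|5)=-1, (4|5)=+1; sign (−1)^0·-1^1·+1^4 = -1.
(a,b)_3: α=-8, u≡2; β=-4, v≡1 (mod 3); (2|3)=-1, (1|3)=+1; sign (−1)^0·-1^-4·+1^-8 = +1.
(a,b)_23: α=6, u≡19; β=3, v≡8 (mod 23); (19|23)=-1, (8|23)=+1; sign (−1)^0·-1^3·+1^6 = -1.
(a,b)_19: α=8, u≡4; β=1, v≡5 (mod 19); (4|19)=+1, (5|19)=+1; sign (−1)^0·+1^1·+1^8 = +1.
Ram(-13, -312455) = {5, 13, 23, ∞}; no ℚ_5-point on the conic.

[5, 13, 23, inf]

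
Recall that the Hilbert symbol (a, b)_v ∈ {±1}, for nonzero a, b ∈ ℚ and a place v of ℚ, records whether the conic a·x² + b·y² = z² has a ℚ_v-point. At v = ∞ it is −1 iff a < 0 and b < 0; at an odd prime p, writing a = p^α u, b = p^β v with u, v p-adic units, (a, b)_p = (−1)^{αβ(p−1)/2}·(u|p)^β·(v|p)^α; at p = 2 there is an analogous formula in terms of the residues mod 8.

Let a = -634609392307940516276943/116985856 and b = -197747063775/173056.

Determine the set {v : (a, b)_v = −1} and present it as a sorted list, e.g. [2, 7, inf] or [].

[23, 43, 53, inf]

(a, b) ≡ (-23, -2279) mod (ℚ^×)²; places V = {2, 3, 5, 7, 13, 23, 43, 53, ∞}.
(a,b)_13: α=-4, u≡10; β=-2, v≡9 (mod 13); (10|13)=+1, (9|13)=+1; sign (−1)^0·+1^-2·+1^-4 = +1.
(a,b)_3: α=18, u≡1; β=8, v≡1 (mod 3); (1|3)=+1, (1|3)=+1; sign (−1)^0·+1^8·+1^18 = +1.
(a,b)_2: α=-12, β=-10; u≡1, v≡1 (mod 8); ε(u)ε(v)=0·0, αω(v)=-12·0, βω(u)=-10·0; sum ≡ 0  ⇒  +1.
(a,b)_53: α=2, u≡33; β=1, v≡38 (mod 53); (33|53)=-1, (38|53)=+1; sign (−1)^0·-1^1·+1^2 = -1.
(a,b)_5: α=0, u≡2; β=2, v≡4 (mod 5); (2|5)=-1, (4|5)=+1; sign (−1)^0·-1^2·+1^0 = +1.
(a,b)_∞: sgn(-23)=−, sgn(-2279)=−, so -1.
(a,b)_23: α=5, u≡7; β=2, v≡17 (mod 23); (7|23)=-1, (17|23)=-1; sign (−1)^0·-1^2·-1^5 = -1.
(a,b)_7: α=2, u≡6; β=0, v≡6 (mod 7); (6|7)=-1, (6|7)=-1; sign (−1)^0·-1^0·-1^2 = +1.
(a,b)_43: α=2, u≡32; β=1, v≡8 (mod 43); (32|43)=-1, (8|43)=-1; sign (−1)^0·-1^1·-1^2 = -1.
Ram(-23, -2279) = {23, 43, 53, ∞}; no ℚ_23-point on the conic.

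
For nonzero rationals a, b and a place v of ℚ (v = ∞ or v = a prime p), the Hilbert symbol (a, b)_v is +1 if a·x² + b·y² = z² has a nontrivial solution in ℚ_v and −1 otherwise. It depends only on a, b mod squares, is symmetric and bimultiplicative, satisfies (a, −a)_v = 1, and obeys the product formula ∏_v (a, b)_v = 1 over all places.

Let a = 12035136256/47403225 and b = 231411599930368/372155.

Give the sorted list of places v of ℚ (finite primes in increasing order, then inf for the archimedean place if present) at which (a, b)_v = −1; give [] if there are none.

Mod squares: a ≡ 19, b ≡ 39215. Check v ∈ {∞, 2, 3, 5, 7, 11, 13, 17, 19, 23, 31}.
v=23: a=23^0·(≡15), b=23^1·(≡6) mod 23; (15|23)=-1, (6|23)=+1; (−1)^{0·1·11}·(-1)^1·(+1)^0 = -1.
v=2: v_2(a)=8, v_2(b)=10; units ≡ 3, 7 (mod 8); ε·ε+αω+βω = 1·1+8·0+10·1 ≡ 1  ⇒  (a,b)_2 = -1.
v=13: a=13^2·(≡7), b=13^2·(≡8) mod 13; (7|13)=-1, (8|13)=-1; (−1)^{2·2·6}·(-1)^2·(-1)^2 = +1.
v=31: a=31^0·(≡20), b=31^-1·(≡25) mod 31; (20|31)=+1, (25|31)=+1; (−1)^{0·-1·15}·(+1)^-1·(+1)^0 = +1.
v=5: a=5^-2·(≡4), b=5^-1·(≡3) mod 5; (4|5)=+1, (3|5)=-1; (−1)^{-2·-1·2}·(+1)^-1·(-1)^-2 = +1.
v=11: a=11^4·(≡8), b=11^5·(≡1) mod 11; (8|11)=-1, (1|11)=+1; (−1)^{4·5·5}·(-1)^5·(+1)^4 = -1.
v=19: a=19^1·(≡1), b=19^2·(≡18) mod 19; (1|19)=+1, (18|19)=-1; (−1)^{1·2·9}·(+1)^2·(-1)^1 = -1.
v=7: a=7^0·(≡5), b=7^-4·(≡4) mod 7; (5|7)=-1, (4|7)=+1; (−1)^{0·-4·3}·(-1)^-4·(+1)^0 = +1.
v=17: a=17^-2·(≡1), b=17^0·(≡16) mod 17; (1|17)=+1, (16|17)=+1; (−1)^{-2·0·8}·(+1)^0·(+1)^-2 = +1.
v=3: a=3^-8·(≡1), b=3^0·(≡2) mod 3; (1|3)=+1, (2|3)=-1; (−1)^{-8·0·1}·(+1)^0·(-1)^-8 = +1.
v=∞: 19 > 0 and 39215 > 0  ⇒  (a,b)_∞ = +1.
Ram(19, 39215) = {2, 11, 19, 23}; no ℚ_2-point on the conic.

[2, 11, 19, 23]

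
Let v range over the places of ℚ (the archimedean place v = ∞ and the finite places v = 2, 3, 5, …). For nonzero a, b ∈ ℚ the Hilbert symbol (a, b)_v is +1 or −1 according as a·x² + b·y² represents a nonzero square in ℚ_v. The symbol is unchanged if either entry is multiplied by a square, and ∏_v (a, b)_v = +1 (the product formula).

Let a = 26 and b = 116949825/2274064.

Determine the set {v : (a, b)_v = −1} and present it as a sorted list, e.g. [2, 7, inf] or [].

Mod squares: a ≡ 26, b ≡ 713. Check v ∈ {∞, 2, 3, 5, 13, 23, 29, 31}.
v=5: a=5^0·(≡1), b=5^2·(≡2) mod 5; (1|5)=+1, (2|5)=-1; (−1)^{0·2·2}·(+1)^2·(-1)^0 = +1.
v=23: a=23^0·(≡3), b=23^1·(≡12) mod 23; (3|23)=+1, (12|23)=+1; (−1)^{0·1·11}·(+1)^1·(+1)^0 = +1.
v=∞: 26 > 0 and 713 > 0  ⇒  (a,b)_∞ = +1.
v=2: v_2(a)=1, v_2(b)=-4; units ≡ 5, 1 (mod 8); ε·ε+αω+βω = 0·0+1·0+-4·1 ≡ 0  ⇒  (a,b)_2 = +1.
v=3: a=3^0·(≡2), b=3^8·(≡2) mod 3; (2|3)=-1, (2|3)=-1; (−1)^{0·8·1}·(-1)^8·(-1)^0 = +1.
v=13: a=13^1·(≡2), b=13^-2·(≡5) mod 13; (2|13)=-1, (5|13)=-1; (−1)^{1·-2·6}·(-1)^-2·(-1)^1 = -1.
v=31: a=31^0·(≡26), b=31^1·(≡21) mod 31; (26|31)=-1, (21|31)=-1; (−1)^{0·1·15}·(-1)^1·(-1)^0 = -1.
v=29: a=29^0·(≡26), b=29^-2·(≡19) mod 29; (26|29)=-1, (19|29)=-1; (−1)^{0·-2·14}·(-1)^-2·(-1)^0 = +1.
Ram(26, 713) = {13, 31}; no ℚ_13-point on the conic.

[13, 31]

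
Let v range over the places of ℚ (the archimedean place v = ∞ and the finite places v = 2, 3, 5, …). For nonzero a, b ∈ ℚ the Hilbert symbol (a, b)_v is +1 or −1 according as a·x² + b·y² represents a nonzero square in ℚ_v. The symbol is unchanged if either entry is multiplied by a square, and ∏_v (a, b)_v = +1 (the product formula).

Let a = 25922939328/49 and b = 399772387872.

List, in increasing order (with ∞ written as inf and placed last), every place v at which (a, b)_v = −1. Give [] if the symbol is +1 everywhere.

[3, 17]

Mod squares: a ≡ 143, b ≡ 1122. Check v ∈ {∞, 2, 3, 7, 11, 13, 17}.
v=7: a=7^-2·(≡6), b=7^0·(≡4) mod 7; (6|7)=-1, (4|7)=+1; (−1)^{-2·0·3}·(-1)^0·(+1)^-2 = +1.
v=13: a=13^1·(≡2), b=13^2·(≡12) mod 13; (2|13)=-1, (12|13)=+1; (−1)^{1·2·6}·(-1)^2·(+1)^1 = +1.
v=3: a=3^4·(≡2), b=3^3·(≡2) mod 3; (2|3)=-1, (2|3)=-1; (−1)^{4·3·1}·(-1)^3·(-1)^4 = -1.
v=2: v_2(a)=6, v_2(b)=5; units ≡ 7, 1 (mod 8); ε·ε+αω+βω = 1·0+6·0+5·0 ≡ 0  ⇒  (a,b)_2 = +1.
v=11: a=11^3·(≡8), b=11^5·(≡1) mod 11; (8|11)=-1, (1|11)=+1; (−1)^{3·5·5}·(-1)^5·(+1)^3 = +1.
v=17: a=17^2·(≡7), b=17^1·(≡13) mod 17; (7|17)=-1, (13|17)=+1; (−1)^{2·1·8}·(-1)^1·(+1)^2 = -1.
v=∞: 143 > 0 and 1122 > 0  ⇒  (a,b)_∞ = +1.
Ram(143, 1122) = {3, 17}; no ℚ_3-point on the conic.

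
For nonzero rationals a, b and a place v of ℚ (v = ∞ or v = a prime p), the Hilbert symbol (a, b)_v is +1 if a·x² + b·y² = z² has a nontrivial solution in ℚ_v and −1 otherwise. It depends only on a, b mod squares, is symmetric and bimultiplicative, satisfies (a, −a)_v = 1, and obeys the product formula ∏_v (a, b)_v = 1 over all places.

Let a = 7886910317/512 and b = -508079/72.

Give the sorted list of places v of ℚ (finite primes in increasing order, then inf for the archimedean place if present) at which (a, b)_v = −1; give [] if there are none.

[2, 43]

(a, b) ≡ (361114, -8398) mod (ℚ^×)²; places V = {2, 3, 11, 13, 17, 19, 43, ∞}.
(a,b)_11: α=2, u≡10; β=2, v≡6 (mod 11); (10|11)=-1, (6|11)=-1; sign (−1)^0·-1^2·-1^2 = +1.
(a,b)_∞: sgn(361114)=+, sgn(-8398)=−, so +1.
(a,b)_2: α=-9, β=-3; u≡5, v≡1 (mod 8); ε(u)ε(v)=0·0, αω(v)=-9·0, βω(u)=-3·1; sum ≡ 1  ⇒  -1.
(a,b)_43: α=1, u≡6; β=0, v≡27 (mod 43); (6|43)=+1, (27|43)=-1; sign (−1)^0·+1^0·-1^1 = -1.
(a,b)_13: α=1, u≡1; β=1, v≡3 (mod 13); (1|13)=+1, (3|13)=+1; sign (−1)^0·+1^1·+1^1 = +1.
(a,b)_17: α=1, u≡1; β=1, v≡4 (mod 17); (1|17)=+1, (4|17)=+1; sign (−1)^0·+1^1·+1^1 = +1.
(a,b)_3: α=0, u≡1; β=-2, v≡2 (mod 3); (1|3)=+1, (2|3)=-1; sign (−1)^0·+1^-2·-1^0 = +1.
(a,b)_19: α=3, u≡17; β=1, v≡2 (mod 19); (17|19)=+1, (2|19)=-1; sign (−1)^1·+1^1·-1^3 = +1.
|Ram(361114, -8398)| = 2, even; anisotropic at {2, 43}.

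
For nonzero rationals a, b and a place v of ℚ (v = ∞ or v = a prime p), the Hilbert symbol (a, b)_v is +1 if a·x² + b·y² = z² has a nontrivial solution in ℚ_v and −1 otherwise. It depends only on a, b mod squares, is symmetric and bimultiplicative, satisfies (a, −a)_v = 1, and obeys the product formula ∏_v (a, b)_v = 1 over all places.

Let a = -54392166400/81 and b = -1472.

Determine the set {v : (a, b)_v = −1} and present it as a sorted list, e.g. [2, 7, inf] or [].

(a, b) ≡ (-2124694, -23) mod (ℚ^×)²; places V = {2, 3, 5, 11, 13, 17, 19, 23, ∞}.
(a,b)_19: α=1, u≡15; β=0, v≡10 (mod 19); (15|19)=-1, (10|19)=-1; sign (−1)^0·-1^0·-1^1 = -1.
(a,b)_13: α=1, u≡11; β=0, v≡10 (mod 13); (11|13)=-1, (10|13)=+1; sign (−1)^0·-1^0·+1^1 = +1.
(a,b)_23: α=1, u≡3; β=1, v≡5 (mod 23); (3|23)=+1, (5|23)=-1; sign (−1)^1·+1^1·-1^1 = +1.
(a,b)_5: α=2, u≡4; β=0, v≡3 (mod 5); (4|5)=+1, (3|5)=-1; sign (−1)^0·+1^0·-1^2 = +1.
(a,b)_2: α=11, β=6; u≡5, v≡1 (mod 8); ε(u)ε(v)=0·0, αω(v)=11·0, βω(u)=6·1; sum ≡ 0  ⇒  +1.
(a,b)_17: α=1, u≡1; β=0, v≡7 (mod 17); (1|17)=+1, (7|17)=-1; sign (−1)^0·+1^0·-1^1 = -1.
(a,b)_11: α=1, u≡10; β=0, v≡2 (mod 11); (10|11)=-1, (2|11)=-1; sign (−1)^0·-1^0·-1^1 = -1.
(a,b)_∞: sgn(-2124694)=−, sgn(-23)=−, so -1.
(a,b)_3: α=-4, u≡2; β=0, v≡1 (mod 3); (2|3)=-1, (1|3)=+1; sign (−1)^0·-1^0·+1^-4 = +1.
|Ram(-2124694, -23)| = 4, even; anisotropic at {11, 17, 19, ∞}.

[11, 17, 19, inf]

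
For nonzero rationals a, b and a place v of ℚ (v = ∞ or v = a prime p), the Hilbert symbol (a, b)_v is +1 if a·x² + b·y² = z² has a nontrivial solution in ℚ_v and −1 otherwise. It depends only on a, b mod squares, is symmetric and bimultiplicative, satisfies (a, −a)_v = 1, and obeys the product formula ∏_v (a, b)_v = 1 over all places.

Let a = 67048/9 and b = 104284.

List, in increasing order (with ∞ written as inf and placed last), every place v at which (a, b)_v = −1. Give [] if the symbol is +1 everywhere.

(a, b) ≡ (58, 31) mod (ℚ^×)²; places V = {2, 3, 17, 29, 31, ∞}.
(a,b)_29: α=1, u≡12; β=2, v≡8 (mod 29); (12|29)=-1, (8|29)=-1; sign (−1)^0·-1^2·-1^1 = -1.
(a,b)_17: α=2, u≡5; β=0, v≡6 (mod 17); (5|17)=-1, (6|17)=-1; sign (−1)^0·-1^0·-1^2 = +1.
(a,b)_2: α=3, β=2; u≡5, v≡7 (mod 8); ε(u)ε(v)=0·1, αω(v)=3·0, βω(u)=2·1; sum ≡ 0  ⇒  +1.
(a,b)_31: α=0, u≡27; β=1, v≡16 (mod 31); (27|31)=-1, (16|31)=+1; sign (−1)^0·-1^1·+1^0 = -1.
(a,b)_3: α=-2, u≡1; β=0, v≡1 (mod 3); (1|3)=+1, (1|3)=+1; sign (−1)^0·+1^0·+1^-2 = +1.
(a,b)_∞: sgn(58)=+, sgn(31)=+, so +1.
(58, 31 / ℚ) ramifies at {29, 31}: a division algebra.

[29, 31]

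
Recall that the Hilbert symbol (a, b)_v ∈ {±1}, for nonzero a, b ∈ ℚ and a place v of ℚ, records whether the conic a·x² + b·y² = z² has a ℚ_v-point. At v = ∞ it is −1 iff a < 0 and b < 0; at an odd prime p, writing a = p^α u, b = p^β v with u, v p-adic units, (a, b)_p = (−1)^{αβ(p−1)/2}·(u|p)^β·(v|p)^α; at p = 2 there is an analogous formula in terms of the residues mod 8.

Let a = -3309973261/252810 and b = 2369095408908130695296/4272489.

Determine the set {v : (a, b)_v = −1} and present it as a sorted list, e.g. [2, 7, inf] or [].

[23, 29]

Mod squares: a ≡ -95410, b ≡ 469154. Check v ∈ {∞, 2, 3, 5, 7, 13, 19, 23, 29, 31, 47, 53}.
v=19: a=19^2·(≡13), b=19^2·(≡11) mod 19; (13|19)=-1, (11|19)=+1; (−1)^{2·2·9}·(-1)^2·(+1)^2 = +1.
v=∞: -95410 < 0 and 469154 > 0  ⇒  (a,b)_∞ = +1.
v=3: a=3^-2·(≡2), b=3^-2·(≡2) mod 3; (2|3)=-1, (2|3)=-1; (−1)^{-2·-2·1}·(-1)^-2·(-1)^-2 = +1.
v=31: a=31^2·(≡28), b=31^1·(≡22) mod 31; (28|31)=+1, (22|31)=-1; (−1)^{2·1·15}·(+1)^1·(-1)^2 = +1.
v=29: a=29^1·(≡24), b=29^2·(≡21) mod 29; (24|29)=+1, (21|29)=-1; (−1)^{1·2·14}·(+1)^2·(-1)^1 = -1.
v=5: a=5^-1·(≡2), b=5^0·(≡4) mod 5; (2|5)=-1, (4|5)=+1; (−1)^{-1·0·2}·(-1)^0·(+1)^-1 = +1.
v=23: a=23^0·(≡15), b=23^1·(≡22) mod 23; (15|23)=-1, (22|23)=-1; (−1)^{0·1·11}·(-1)^1·(-1)^0 = -1.
v=2: v_2(a)=-1, v_2(b)=7; units ≡ 7, 1 (mod 8); ε·ε+αω+βω = 1·0+-1·0+7·0 ≡ 0  ⇒  (a,b)_2 = +1.
v=53: a=53^-2·(≡42), b=53^-2·(≡45) mod 53; (42|53)=+1, (45|53)=-1; (−1)^{-2·-2·26}·(+1)^-2·(-1)^-2 = +1.
v=7: a=7^1·(≡6), b=7^7·(≡2) mod 7; (6|7)=-1, (2|7)=+1; (−1)^{1·7·3}·(-1)^7·(+1)^1 = +1.
v=13: a=13^0·(≡10), b=13^-2·(≡4) mod 13; (10|13)=+1, (4|13)=+1; (−1)^{0·-2·6}·(+1)^-2·(+1)^0 = +1.
v=47: a=47^1·(≡23), b=47^3·(≡18) mod 47; (23|47)=-1, (18|47)=+1; (−1)^{1·3·23}·(-1)^3·(+1)^1 = +1.
|Ram(-95410, 469154)| = 2, even; anisotropic at {23, 29}.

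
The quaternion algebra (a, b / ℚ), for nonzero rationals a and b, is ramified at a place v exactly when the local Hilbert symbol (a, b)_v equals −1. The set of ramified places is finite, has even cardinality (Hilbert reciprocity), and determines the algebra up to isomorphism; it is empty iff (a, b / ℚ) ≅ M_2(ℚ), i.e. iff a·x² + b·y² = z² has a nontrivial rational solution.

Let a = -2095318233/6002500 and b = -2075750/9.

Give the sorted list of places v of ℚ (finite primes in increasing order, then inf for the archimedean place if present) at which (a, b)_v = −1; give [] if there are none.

Mod squares: a ≡ -57, b ≡ -230. Check v ∈ {∞, 2, 3, 5, 7, 19, 23, 43, 47}.
v=5: a=5^-4·(≡3), b=5^3·(≡1) mod 5; (3|5)=-1, (1|5)=+1; (−1)^{-4·3·2}·(-1)^3·(+1)^-4 = -1.
v=19: a=19^1·(≡7), b=19^2·(≡5) mod 19; (7|19)=+1, (5|19)=+1; (−1)^{1·2·9}·(+1)^2·(+1)^1 = +1.
v=43: a=43^2·(≡5), b=43^0·(≡37) mod 43; (5|43)=-1, (37|43)=-1; (−1)^{2·0·21}·(-1)^0·(-1)^2 = +1.
v=3: a=3^3·(≡2), b=3^-2·(≡1) mod 3; (2|3)=-1, (1|3)=+1; (−1)^{3·-2·1}·(-1)^-2·(+1)^3 = +1.
v=47: a=47^2·(≡7), b=47^0·(≡11) mod 47; (7|47)=+1, (11|47)=-1; (−1)^{2·0·23}·(+1)^0·(-1)^2 = +1.
v=7: a=7^-4·(≡6), b=7^0·(≡1) mod 7; (6|7)=-1, (1|7)=+1; (−1)^{-4·0·3}·(-1)^0·(+1)^-4 = +1.
v=∞: -57 < 0 and -230 < 0  ⇒  (a,b)_∞ = -1.
v=23: a=23^0·(≡1), b=23^1·(≡13) mod 23; (1|23)=+1, (13|23)=+1; (−1)^{0·1·11}·(+1)^1·(+1)^0 = +1.
v=2: v_2(a)=-2, v_2(b)=1; units ≡ 7, 5 (mod 8); ε·ε+αω+βω = 1·0+-2·1+1·0 ≡ 0  ⇒  (a,b)_2 = +1.
(-57, -230 / ℚ) ramifies at {5, ∞}: a division algebra.

[5, inf]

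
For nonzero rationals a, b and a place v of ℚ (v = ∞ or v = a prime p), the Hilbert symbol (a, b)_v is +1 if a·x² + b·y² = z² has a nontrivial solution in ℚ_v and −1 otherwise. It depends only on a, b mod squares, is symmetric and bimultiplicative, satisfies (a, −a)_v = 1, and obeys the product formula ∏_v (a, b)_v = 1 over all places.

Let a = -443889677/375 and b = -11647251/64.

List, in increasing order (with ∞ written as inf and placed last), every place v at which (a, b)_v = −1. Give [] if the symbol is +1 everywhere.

[7, inf]

(a, b) ≡ (-1155, -11) mod (ℚ^×)²; places V = {2, 3, 5, 7, 11, ∞}.
(a,b)_2: α=0, β=-6; u≡5, v≡5 (mod 8); ε(u)ε(v)=0·0, αω(v)=0·1, βω(u)=-6·1; sum ≡ 0  ⇒  +1.
(a,b)_∞: sgn(-1155)=−, sgn(-11)=−, so -1.
(a,b)_3: α=-1, u≡2; β=2, v≡1 (mod 3); (2|3)=-1, (1|3)=+1; sign (−1)^0·-1^2·+1^-1 = +1.
(a,b)_7: α=9, u≡6; β=6, v≡6 (mod 7); (6|7)=-1, (6|7)=-1; sign (−1)^0·-1^6·-1^9 = -1.
(a,b)_5: α=-3, u≡1; β=0, v≡1 (mod 5); (1|5)=+1, (1|5)=+1; sign (−1)^0·+1^0·+1^-3 = +1.
(a,b)_11: α=1, u≡3; β=1, v≡7 (mod 11); (3|11)=+1, (7|11)=-1; sign (−1)^1·+1^1·-1^1 = +1.
|Ram(-1155, -11)| = 2, even; anisotropic at {7, ∞}.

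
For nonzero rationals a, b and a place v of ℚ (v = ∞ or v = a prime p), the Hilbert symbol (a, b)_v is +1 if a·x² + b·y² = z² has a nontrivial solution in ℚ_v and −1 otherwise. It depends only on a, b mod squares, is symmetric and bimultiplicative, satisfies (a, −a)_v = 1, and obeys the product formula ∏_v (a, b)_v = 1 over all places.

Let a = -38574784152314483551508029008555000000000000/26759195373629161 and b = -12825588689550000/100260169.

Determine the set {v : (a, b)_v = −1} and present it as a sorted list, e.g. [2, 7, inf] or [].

Mod squares: a ≡ -89355, b ≡ -43355. Check v ∈ {∞, 2, 3, 5, 7, 13, 17, 19, 23, 29, 31, 37}.
v=13: a=13^2·(≡7), b=13^1·(≡11) mod 13; (7|13)=-1, (11|13)=-1; (−1)^{2·1·6}·(-1)^1·(-1)^2 = -1.
v=19: a=19^-2·(≡8), b=19^-2·(≡18) mod 19; (8|19)=-1, (18|19)=-1; (−1)^{-2·-2·9}·(-1)^-2·(-1)^-2 = +1.
v=31: a=31^-6·(≡4), b=31^-2·(≡25) mod 31; (4|31)=+1, (25|31)=+1; (−1)^{-6·-2·15}·(+1)^-2·(+1)^-6 = +1.
v=7: a=7^9·(≡5), b=7^4·(≡6) mod 7; (5|7)=-1, (6|7)=-1; (−1)^{9·4·3}·(-1)^4·(-1)^9 = -1.
v=2: v_2(a)=12, v_2(b)=4; units ≡ 5, 5 (mod 8); ε·ε+αω+βω = 0·0+12·1+4·1 ≡ 0  ⇒  (a,b)_2 = +1.
v=23: a=23^3·(≡6), b=23^1·(≡6) mod 23; (6|23)=+1, (6|23)=+1; (−1)^{3·1·11}·(+1)^1·(+1)^3 = -1.
v=17: a=17^-4·(≡10), b=17^-2·(≡7) mod 17; (10|17)=-1, (7|17)=-1; (−1)^{-4·-2·8}·(-1)^-2·(-1)^-4 = +1.
v=3: a=3^13·(≡2), b=3^2·(≡1) mod 3; (2|3)=-1, (1|3)=+1; (−1)^{13·2·1}·(-1)^2·(+1)^13 = +1.
v=∞: -89355 < 0 and -43355 < 0  ⇒  (a,b)_∞ = -1.
v=37: a=37^5·(≡26), b=37^2·(≡25) mod 37; (26|37)=+1, (25|37)=+1; (−1)^{5·2·18}·(+1)^2·(+1)^5 = +1.
v=29: a=29^2·(≡7), b=29^1·(≡1) mod 29; (7|29)=+1, (1|29)=+1; (−1)^{2·1·14}·(+1)^1·(+1)^2 = +1.
v=5: a=5^13·(≡4), b=5^5·(≡1) mod 5; (4|5)=+1, (1|5)=+1; (−1)^{13·5·2}·(+1)^5·(+1)^13 = +1.
|Ram(-89355, -43355)| = 4, even; anisotropic at {7, 13, 23, ∞}.

[7, 13, 23, inf]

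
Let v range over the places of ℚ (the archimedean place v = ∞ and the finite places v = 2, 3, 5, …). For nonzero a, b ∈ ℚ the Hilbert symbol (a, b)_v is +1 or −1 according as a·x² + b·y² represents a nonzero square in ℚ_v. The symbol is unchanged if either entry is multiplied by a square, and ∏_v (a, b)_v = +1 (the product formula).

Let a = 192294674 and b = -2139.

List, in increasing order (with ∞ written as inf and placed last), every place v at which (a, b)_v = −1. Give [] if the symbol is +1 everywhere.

(a, b) ≡ (363506, -2139) mod (ℚ^×)²; places V = {2, 3, 11, 13, 23, 31, 41, ∞}.
(a,b)_31: α=1, u≡16; β=1, v≡24 (mod 31); (16|31)=+1, (24|31)=-1; sign (−1)^1·+1^1·-1^1 = +1.
(a,b)_3: α=0, u≡2; β=1, v≡1 (mod 3); (2|3)=-1, (1|3)=+1; sign (−1)^0·-1^1·+1^0 = -1.
(a,b)_2: α=1, β=0; u≡1, v≡5 (mod 8); ε(u)ε(v)=0·0, αω(v)=1·1, βω(u)=0·0; sum ≡ 1  ⇒  -1.
(a,b)_11: α=1, u≡2; β=0, v≡6 (mod 11); (2|11)=-1, (6|11)=-1; sign (−1)^0·-1^0·-1^1 = -1.
(a,b)_23: α=2, u≡14; β=1, v≡22 (mod 23); (14|23)=-1, (22|23)=-1; sign (−1)^0·-1^1·-1^2 = -1.
(a,b)_41: α=1, u≡1; β=0, v≡34 (mod 41); (1|41)=+1, (34|41)=-1; sign (−1)^0·+1^0·-1^1 = -1.
(a,b)_∞: sgn(363506)=+, sgn(-2139)=−, so +1.
(a,b)_13: α=1, u≡4; β=0, v≡6 (mod 13); (4|13)=+1, (6|13)=-1; sign (−1)^0·+1^0·-1^1 = -1.
Ram(363506, -2139) = {2, 3, 11, 13, 23, 41}; no ℚ_2-point on the conic.

[2, 3, 11, 13, 23, 41]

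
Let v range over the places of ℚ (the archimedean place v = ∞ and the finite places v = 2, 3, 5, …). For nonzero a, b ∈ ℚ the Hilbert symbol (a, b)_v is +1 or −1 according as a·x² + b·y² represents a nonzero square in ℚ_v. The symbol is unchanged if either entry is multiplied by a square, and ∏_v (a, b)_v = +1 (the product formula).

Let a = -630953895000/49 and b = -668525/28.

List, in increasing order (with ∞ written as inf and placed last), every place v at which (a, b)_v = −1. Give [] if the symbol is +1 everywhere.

[2, 7, 13, inf]

(a, b) ≡ (-102, -1547) mod (ℚ^×)²; places V = {2, 3, 5, 7, 11, 13, 17, ∞}.
(a,b)_17: α=1, u≡5; β=1, v≡12 (mod 17); (5|17)=-1, (12|17)=-1; sign (−1)^0·-1^1·-1^1 = +1.
(a,b)_3: α=1, u≡2; β=0, v≡1 (mod 3); (2|3)=-1, (1|3)=+1; sign (−1)^0·-1^0·+1^1 = +1.
(a,b)_7: α=-2, u≡5; β=-1, v≡6 (mod 7); (5|7)=-1, (6|7)=-1; sign (−1)^0·-1^-1·-1^-2 = -1.
(a,b)_5: α=4, u≡2; β=2, v≡3 (mod 5); (2|5)=-1, (3|5)=-1; sign (−1)^0·-1^2·-1^4 = +1.
(a,b)_11: α=4, u≡6; β=2, v≡5 (mod 11); (6|11)=-1, (5|11)=+1; sign (−1)^0·-1^2·+1^4 = +1.
(a,b)_2: α=3, β=-2; u≡5, v≡5 (mod 8); ε(u)ε(v)=0·0, αω(v)=3·1, βω(u)=-2·1; sum ≡ 1  ⇒  -1.
(a,b)_13: α=2, u≡5; β=1, v≡8 (mod 13); (5|13)=-1, (8|13)=-1; sign (−1)^0·-1^1·-1^2 = -1.
(a,b)_∞: sgn(-102)=−, sgn(-1547)=−, so -1.
(-102, -1547 / ℚ) ramifies at {2, 7, 13, ∞}: a division algebra.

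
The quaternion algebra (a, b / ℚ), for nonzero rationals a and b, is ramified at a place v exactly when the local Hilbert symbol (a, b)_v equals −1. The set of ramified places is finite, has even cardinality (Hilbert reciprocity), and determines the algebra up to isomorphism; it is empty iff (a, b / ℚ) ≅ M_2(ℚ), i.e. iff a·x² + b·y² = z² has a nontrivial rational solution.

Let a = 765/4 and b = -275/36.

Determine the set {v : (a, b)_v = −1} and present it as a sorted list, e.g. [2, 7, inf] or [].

(a, b) ≡ (85, -11) mod (ℚ^×)²; places V = {2, 3, 5, 11, 17, ∞}.
(a,b)_3: α=2, u≡1; β=-2, v≡1 (mod 3); (1|3)=+1, (1|3)=+1; sign (−1)^0·+1^-2·+1^2 = +1.
(a,b)_∞: sgn(85)=+, sgn(-11)=−, so +1.
(a,b)_11: α=0, u≡7; β=1, v≡10 (mod 11); (7|11)=-1, (10|11)=-1; sign (−1)^0·-1^1·-1^0 = -1.
(a,b)_5: α=1, u≡2; β=2, v≡4 (mod 5); (2|5)=-1, (4|5)=+1; sign (−1)^0·-1^2·+1^1 = +1.
(a,b)_17: α=1, u≡7; β=0, v≡7 (mod 17); (7|17)=-1, (7|17)=-1; sign (−1)^0·-1^0·-1^1 = -1.
(a,b)_2: α=-2, β=-2; u≡5, v≡5 (mod 8); ε(u)ε(v)=0·0, αω(v)=-2·1, βω(u)=-2·1; sum ≡ 0  ⇒  +1.
(85, -11 / ℚ) ramifies at {11, 17}: a division algebra.

[11, 17]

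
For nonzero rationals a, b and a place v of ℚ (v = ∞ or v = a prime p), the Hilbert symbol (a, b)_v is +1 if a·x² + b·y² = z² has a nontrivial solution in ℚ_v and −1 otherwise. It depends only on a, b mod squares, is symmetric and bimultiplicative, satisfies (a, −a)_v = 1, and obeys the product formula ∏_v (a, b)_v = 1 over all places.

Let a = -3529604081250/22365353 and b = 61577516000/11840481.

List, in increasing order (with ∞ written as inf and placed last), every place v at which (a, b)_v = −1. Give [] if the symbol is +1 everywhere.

Mod squares: a ≡ -2210, b ≡ 110. Check v ∈ {∞, 2, 3, 5, 7, 11, 13, 17, 31, 37}.
v=3: a=3^2·(≡1), b=3^-2·(≡2) mod 3; (1|3)=+1, (2|3)=-1; (−1)^{2·-2·1}·(+1)^-2·(-1)^2 = +1.
v=13: a=13^7·(≡4), b=13^4·(≡5) mod 13; (4|13)=+1, (5|13)=-1; (−1)^{7·4·6}·(+1)^4·(-1)^7 = -1.
v=7: a=7^0·(≡4), b=7^2·(≡6) mod 7; (4|7)=+1, (6|7)=-1; (−1)^{0·2·3}·(+1)^2·(-1)^0 = +1.
v=2: v_2(a)=1, v_2(b)=5; units ≡ 7, 7 (mod 8); ε·ε+αω+βω = 1·1+1·0+5·0 ≡ 1  ⇒  (a,b)_2 = -1.
v=31: a=31^-2·(≡13), b=31^-2·(≡13) mod 31; (13|31)=-1, (13|31)=-1; (−1)^{-2·-2·15}·(-1)^-2·(-1)^-2 = +1.
v=17: a=17^-1·(≡14), b=17^0·(≡4) mod 17; (14|17)=-1, (4|17)=+1; (−1)^{-1·0·8}·(-1)^0·(+1)^-1 = +1.
v=37: a=37^-2·(≡21), b=37^-2·(≡28) mod 37; (21|37)=+1, (28|37)=+1; (−1)^{-2·-2·18}·(+1)^-2·(+1)^-2 = +1.
v=∞: -2210 < 0 and 110 > 0  ⇒  (a,b)_∞ = +1.
v=11: a=11^0·(≡5), b=11^1·(≡8) mod 11; (5|11)=+1, (8|11)=-1; (−1)^{0·1·5}·(+1)^1·(-1)^0 = +1.
v=5: a=5^5·(≡3), b=5^3·(≡3) mod 5; (3|5)=-1, (3|5)=-1; (−1)^{5·3·2}·(-1)^3·(-1)^5 = +1.
|Ram(-2210, 110)| = 2, even; anisotropic at {2, 13}.

[2, 13]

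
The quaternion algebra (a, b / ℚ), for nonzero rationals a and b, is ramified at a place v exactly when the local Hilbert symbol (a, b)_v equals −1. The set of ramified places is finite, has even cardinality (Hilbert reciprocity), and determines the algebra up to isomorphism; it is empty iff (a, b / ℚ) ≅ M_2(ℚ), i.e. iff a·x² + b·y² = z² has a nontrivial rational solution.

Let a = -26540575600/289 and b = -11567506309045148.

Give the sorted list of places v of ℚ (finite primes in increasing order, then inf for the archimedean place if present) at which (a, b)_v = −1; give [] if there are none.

[11, inf]

Mod squares: a ≡ -31, b ≡ -1463. Check v ∈ {∞, 2, 5, 7, 11, 17, 19, 31}.
v=∞: -31 < 0 and -1463 < 0  ⇒  (a,b)_∞ = -1.
v=31: a=31^1·(≡17), b=31^4·(≡4) mod 31; (17|31)=-1, (4|31)=+1; (−1)^{1·4·15}·(-1)^4·(+1)^1 = +1.
v=19: a=19^2·(≡16), b=19^3·(≡10) mod 19; (16|19)=+1, (10|19)=-1; (−1)^{2·3·9}·(+1)^3·(-1)^2 = +1.
v=17: a=17^-2·(≡10), b=17^0·(≡16) mod 17; (10|17)=-1, (16|17)=+1; (−1)^{-2·0·8}·(-1)^0·(+1)^-2 = +1.
v=7: a=7^2·(≡2), b=7^3·(≡2) mod 7; (2|7)=+1, (2|7)=+1; (−1)^{2·3·3}·(+1)^3·(+1)^2 = +1.
v=2: v_2(a)=4, v_2(b)=2; units ≡ 1, 1 (mod 8); ε·ε+αω+βω = 0·0+4·0+2·0 ≡ 0  ⇒  (a,b)_2 = +1.
v=5: a=5^2·(≡4), b=5^0·(≡2) mod 5; (4|5)=+1, (2|5)=-1; (−1)^{2·0·2}·(+1)^0·(-1)^2 = +1.
v=11: a=11^2·(≡10), b=11^3·(≡2) mod 11; (10|11)=-1, (2|11)=-1; (−1)^{2·3·5}·(-1)^3·(-1)^2 = -1.
Ram(-31, -1463) = {11, ∞}; no ℚ_11-point on the conic.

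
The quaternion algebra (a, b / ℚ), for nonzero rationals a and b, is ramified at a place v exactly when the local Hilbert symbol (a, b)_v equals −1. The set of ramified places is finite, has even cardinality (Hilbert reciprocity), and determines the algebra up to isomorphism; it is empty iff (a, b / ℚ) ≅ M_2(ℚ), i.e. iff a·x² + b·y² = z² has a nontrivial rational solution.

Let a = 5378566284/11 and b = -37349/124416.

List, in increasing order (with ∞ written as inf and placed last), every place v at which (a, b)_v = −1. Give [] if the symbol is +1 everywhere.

(a, b) ≡ (33649, -1326) mod (ℚ^×)²; places V = {2, 3, 7, 11, 13, 17, 19, 23, ∞}.
(a,b)_2: α=2, β=-9; u≡1, v≡1 (mod 8); ε(u)ε(v)=0·0, αω(v)=2·0, βω(u)=-9·0; sum ≡ 0  ⇒  +1.
(a,b)_11: α=-1, u≡3; β=0, v≡3 (mod 11); (3|11)=+1, (3|11)=+1; sign (−1)^0·+1^0·+1^-1 = +1.
(a,b)_19: α=1, u≡1; β=0, v≡6 (mod 19); (1|19)=+1, (6|19)=+1; sign (−1)^0·+1^0·+1^1 = +1.
(a,b)_7: α=1, u≡5; β=0, v≡2 (mod 7); (5|7)=-1, (2|7)=+1; sign (−1)^0·-1^0·+1^1 = +1.
(a,b)_3: α=2, u≡1; β=-5, v≡2 (mod 3); (1|3)=+1, (2|3)=-1; sign (−1)^0·+1^-5·-1^2 = +1.
(a,b)_17: α=2, u≡11; β=1, v≡3 (mod 17); (11|17)=-1, (3|17)=-1; sign (−1)^0·-1^1·-1^2 = -1.
(a,b)_∞: sgn(33649)=+, sgn(-1326)=−, so +1.
(a,b)_23: α=1, u≡19; β=0, v≡8 (mod 23); (19|23)=-1, (8|23)=+1; sign (−1)^0·-1^0·+1^1 = +1.
(a,b)_13: α=2, u≡5; β=3, v≡8 (mod 13); (5|13)=-1, (8|13)=-1; sign (−1)^0·-1^3·-1^2 = -1.
Ram(33649, -1326) = {13, 17}; no ℚ_13-point on the conic.

[13, 17]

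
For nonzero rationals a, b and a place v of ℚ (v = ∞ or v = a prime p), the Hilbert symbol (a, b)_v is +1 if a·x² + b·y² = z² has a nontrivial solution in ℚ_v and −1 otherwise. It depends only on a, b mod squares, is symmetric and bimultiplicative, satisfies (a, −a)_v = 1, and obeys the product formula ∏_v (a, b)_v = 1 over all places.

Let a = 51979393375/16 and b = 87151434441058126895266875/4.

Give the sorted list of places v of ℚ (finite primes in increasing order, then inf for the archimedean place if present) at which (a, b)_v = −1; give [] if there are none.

[2, 5, 7, 13]

(a, b) ≡ (12302815, 806403) mod (ℚ^×)²; places V = {2, 3, 5, 7, 13, 17, 23, 29, 31, ∞}.
(a,b)_∞: sgn(12302815)=+, sgn(806403)=+, so +1.
(a,b)_23: α=1, u≡17; β=3, v≡18 (mod 23); (17|23)=-1, (18|23)=+1; sign (−1)^1·-1^3·+1^1 = +1.
(a,b)_31: α=1, u≡23; β=3, v≡18 (mod 31); (23|31)=-1, (18|31)=+1; sign (−1)^1·-1^3·+1^1 = +1.
(a,b)_5: α=3, u≡2; β=4, v≡3 (mod 5); (2|5)=-1, (3|5)=-1; sign (−1)^0·-1^4·-1^3 = -1.
(a,b)_13: α=2, u≡7; β=5, v≡2 (mod 13); (7|13)=-1, (2|13)=-1; sign (−1)^0·-1^5·-1^2 = -1.
(a,b)_17: α=1, u≡6; β=2, v≡9 (mod 17); (6|17)=-1, (9|17)=+1; sign (−1)^0·-1^2·+1^1 = +1.
(a,b)_3: α=0, u≡1; β=1, v≡1 (mod 3); (1|3)=+1, (1|3)=+1; sign (−1)^0·+1^1·+1^0 = +1.
(a,b)_29: α=1, u≡7; β=3, v≡4 (mod 29); (7|29)=+1, (4|29)=+1; sign (−1)^0·+1^3·+1^1 = +1.
(a,b)_7: α=1, u≡5; β=2, v≡3 (mod 7); (5|7)=-1, (3|7)=-1; sign (−1)^0·-1^2·-1^1 = -1.
(a,b)_2: α=-4, β=-2; u≡7, v≡3 (mod 8); ε(u)ε(v)=1·1, αω(v)=-4·1, βω(u)=-2·0; sum ≡ 1  ⇒  -1.
|Ram(12302815, 806403)| = 4, even; anisotropic at {2, 5, 7, 13}.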